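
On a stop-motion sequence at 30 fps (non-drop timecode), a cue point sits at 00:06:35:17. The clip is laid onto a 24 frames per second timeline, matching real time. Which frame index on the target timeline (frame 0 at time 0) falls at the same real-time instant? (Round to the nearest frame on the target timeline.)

Source frame index: (0×3600 + 6×60 + 35) × 30 + 17 = 11867.
Real time: 11867 / (30) = 11867/30 s.
Target frame: (11867/30) × (24) = 47468/5 ≈ 9493.600 → 9494.

frame 9494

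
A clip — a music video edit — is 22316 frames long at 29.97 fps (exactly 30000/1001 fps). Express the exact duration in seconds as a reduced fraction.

Running time = 22316 ÷ (30000/1001) = 22316 × 1001/30000 = 5584579/7500 s.

5584579/7500 seconds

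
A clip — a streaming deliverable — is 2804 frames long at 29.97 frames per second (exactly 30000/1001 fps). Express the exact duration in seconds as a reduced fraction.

701701/7500 seconds

Running time = 2804 ÷ (30000/1001) = 2804 × 1001/30000 = 701701/7500 s.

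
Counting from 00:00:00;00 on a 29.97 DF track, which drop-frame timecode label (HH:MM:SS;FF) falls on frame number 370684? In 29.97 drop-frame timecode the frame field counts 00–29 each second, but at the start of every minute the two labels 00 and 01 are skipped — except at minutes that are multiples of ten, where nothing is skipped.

03:26:08;16

Each 10-minute DF block holds 10 × 60 × 30 − 9 × 2 = 17982 frames. 370684 ÷ 17982 → 20 full blocks, remainder 11044.
Within the partial block the first minute is 1800 frames and each further minute 1798, so 6 further minute boundaries passed. Total skipped labels = 18 × 20 + 2 × 6 = 372.
Non-drop label index = 370684 + 372 = 371056; at 30 labels/s that is 03:26:08:16, i.e. DF 03:26:08;16.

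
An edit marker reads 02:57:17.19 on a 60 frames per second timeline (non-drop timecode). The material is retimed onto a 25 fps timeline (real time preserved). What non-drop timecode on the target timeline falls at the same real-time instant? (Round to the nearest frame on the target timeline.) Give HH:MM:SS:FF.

02:57:17:08

Source frame index: (2×3600 + 57×60 + 17) × 60 + 19 = 638239.
Real time: 638239 / (60) = 638239/60 s.
Target frame: (638239/60) × (25) = 3191195/12 ≈ 265932.917 → 265933.
At 25 labels/s: frame 265933 → 02:57:17:08.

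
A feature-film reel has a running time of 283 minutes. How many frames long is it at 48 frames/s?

283 min = 16980 s.
Frames = 16980 × 48 = 815040.

815040 frames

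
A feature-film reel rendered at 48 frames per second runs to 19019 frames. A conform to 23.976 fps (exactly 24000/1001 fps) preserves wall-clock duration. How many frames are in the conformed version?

Target frames = source frames × (target rate / source rate) = 19019 × (24000/1001)/(48) = 19019 × 500/1001 = 9500.

9500 frames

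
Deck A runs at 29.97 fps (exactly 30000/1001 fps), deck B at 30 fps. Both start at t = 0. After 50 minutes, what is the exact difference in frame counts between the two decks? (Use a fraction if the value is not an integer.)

50 min = 3000 s.
A emits 30000/1001 × 3000 = 90000000/1001 frames; B emits 30 × 3000 = 90000.
Difference = 90000/1001 frames (≈ 89.9101); B is ahead of A.

90000/1001 frames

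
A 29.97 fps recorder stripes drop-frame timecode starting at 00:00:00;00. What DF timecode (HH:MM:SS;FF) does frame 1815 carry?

00:01:00;17

Ten DF minutes hold 17982 frames, so frame 1815 lies in block 0 (frames 0–17981) with 1815 frames into that block.
The block's first minute is 1800 frames and the rest 1798 each; 1815 frames reaches minute 1, so 0 × 18 + 1 × 2 = 2 labels have been skipped so far.
Adding those back, label number 1815 + 2 = 1817 at 30 labels/s is 60 s + 17 f = 0 h 1 min 0 s frame 17, i.e. 00:01:00;17.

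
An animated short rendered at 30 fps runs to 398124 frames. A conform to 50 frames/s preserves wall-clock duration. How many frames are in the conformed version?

663540 frames

Target frames = source frames × (target rate / source rate) = 398124 × (50)/(30) = 398124 × 5/3 = 663540.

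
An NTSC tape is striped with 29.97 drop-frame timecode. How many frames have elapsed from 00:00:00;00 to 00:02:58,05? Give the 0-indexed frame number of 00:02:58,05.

5341

As if non-drop at 30 labels/s: (0 × 3600 + 2 × 60 + 58) × 30 + 5 = 5345.
Minute boundaries passed: 2; those not divisible by 10: 2 − 0 = 2; dropped labels = 2 × 2 = 4.
Actual frame index = 5345 − 4 = 5341.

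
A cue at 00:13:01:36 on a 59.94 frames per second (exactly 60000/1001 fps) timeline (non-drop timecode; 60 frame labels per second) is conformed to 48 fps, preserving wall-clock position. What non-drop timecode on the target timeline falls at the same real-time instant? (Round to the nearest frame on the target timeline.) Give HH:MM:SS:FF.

00:13:02:18

Source frame index: (0×3600 + 13×60 + 1) × 60 + 36 = 46896.
Real time: 46896 / (60000/1001) = 977977/1250 s.
Target frame: (977977/1250) × (48) = 23471448/625 ≈ 37554.317 → 37554.
At 48 labels/s: frame 37554 → 00:13:02:18.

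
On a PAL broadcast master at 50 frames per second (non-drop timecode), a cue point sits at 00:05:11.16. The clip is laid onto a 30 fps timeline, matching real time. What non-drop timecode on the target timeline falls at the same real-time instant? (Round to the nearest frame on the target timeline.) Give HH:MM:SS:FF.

00:05:11:10

Source frame index: (0×3600 + 5×60 + 11) × 50 + 16 = 15566.
Real time: 15566 / (50) = 7783/25 s.
Target frame: (7783/25) × (30) = 46698/5 ≈ 9339.600 → 9340.
At 30 labels/s: frame 9340 → 00:05:11:10.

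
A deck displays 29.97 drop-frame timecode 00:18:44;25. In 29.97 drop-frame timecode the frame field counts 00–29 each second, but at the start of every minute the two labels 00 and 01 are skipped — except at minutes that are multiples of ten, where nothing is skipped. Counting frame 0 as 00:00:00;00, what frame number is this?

33711

As if non-drop at 30 labels/s: (0 × 3600 + 18 × 60 + 44) × 30 + 25 = 33745.
Minute boundaries passed: 18; those not divisible by 10: 18 − 1 = 17; dropped labels = 2 × 17 = 34.
Actual frame index = 33745 − 34 = 33711.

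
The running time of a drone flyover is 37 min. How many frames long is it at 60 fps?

37 min = 2220 s.
Frames = 2220 × 60 = 133200.

133200 frames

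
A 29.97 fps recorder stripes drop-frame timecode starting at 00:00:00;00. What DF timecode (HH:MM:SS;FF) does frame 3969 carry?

00:02:12;13

Each 10-minute DF block holds 10 × 60 × 30 − 9 × 2 = 17982 frames. 3969 ÷ 17982 → 0 full blocks, remainder 3969.
Within the partial block the first minute is 1800 frames and each further minute 1798, so 2 further minute boundaries passed. Total skipped labels = 18 × 0 + 2 × 2 = 4.
Non-drop label index = 3969 + 4 = 3973; at 30 labels/s that is 00:02:12:13, i.e. DF 00:02:12;13.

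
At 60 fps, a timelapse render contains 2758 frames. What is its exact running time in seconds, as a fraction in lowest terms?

1379/30 seconds

Running time = 2758 ÷ (60) = 2758 × 1/60 = 1379/30 s.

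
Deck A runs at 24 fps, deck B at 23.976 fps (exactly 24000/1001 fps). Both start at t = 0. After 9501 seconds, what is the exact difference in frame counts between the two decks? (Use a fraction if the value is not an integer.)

228024/1001 frames

A emits 24 × 9501 = 228024 frames; B emits 24000/1001 × 9501 = 228024000/1001.
Difference = 228024/1001 frames (≈ 227.7962); B is behind A.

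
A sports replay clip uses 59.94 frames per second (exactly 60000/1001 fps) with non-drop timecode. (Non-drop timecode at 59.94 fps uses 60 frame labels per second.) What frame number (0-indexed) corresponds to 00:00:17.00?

1020

Total seconds to the label: (0 × 3600 + 0 × 60 + 17) = 17.
Frame index = 17 × 60 + 0 = 1020.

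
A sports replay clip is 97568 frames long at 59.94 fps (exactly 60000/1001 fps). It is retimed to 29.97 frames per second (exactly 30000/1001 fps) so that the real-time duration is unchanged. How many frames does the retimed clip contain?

48784 frames

Target frames = source frames × (target rate / source rate) = 97568 × (30000/1001)/(60000/1001) = 97568 × 1/2 = 48784.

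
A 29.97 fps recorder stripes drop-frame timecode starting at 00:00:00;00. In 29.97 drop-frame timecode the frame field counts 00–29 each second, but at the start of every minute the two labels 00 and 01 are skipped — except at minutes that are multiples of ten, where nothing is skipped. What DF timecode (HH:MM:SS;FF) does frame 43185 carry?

00:24:00;29

Ten DF minutes hold 17982 frames, so frame 43185 lies in block 2 (frames 35964–53945) with 7221 frames into that block.
The block's first minute is 1800 frames and the rest 1798 each; 7221 frames reaches minute 4, so 2 × 18 + 4 × 2 = 44 labels have been skipped so far.
Adding those back, label number 43185 + 44 = 43229 at 30 labels/s is 1440 s + 29 f = 0 h 24 min 0 s frame 29, i.e. 00:24:00;29.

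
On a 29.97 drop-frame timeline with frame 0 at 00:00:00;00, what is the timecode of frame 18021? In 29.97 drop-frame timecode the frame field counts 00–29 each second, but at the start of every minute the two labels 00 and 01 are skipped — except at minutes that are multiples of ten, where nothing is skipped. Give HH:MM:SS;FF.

Each 10-minute DF block holds 10 × 60 × 30 − 9 × 2 = 17982 frames. 18021 ÷ 17982 → 1 full block, remainder 39.
Within the partial block the first minute is 1800 frames and each further minute 1798, so 0 further minute boundaries passed. Total skipped labels = 18 × 1 + 2 × 0 = 18.
Non-drop label index = 18021 + 18 = 18039; at 30 labels/s that is 00:10:01:09, i.e. DF 00:10:01;09.

00:10:01;09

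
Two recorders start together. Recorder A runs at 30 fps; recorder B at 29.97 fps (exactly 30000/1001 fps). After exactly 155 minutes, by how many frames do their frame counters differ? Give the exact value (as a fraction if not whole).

155 min = 9300 s.
A emits 30 × 9300 = 279000 frames; B emits 30000/1001 × 9300 = 279000000/1001.
Difference = 279000/1001 frames (≈ 278.7213); B is behind A.

279000/1001 frames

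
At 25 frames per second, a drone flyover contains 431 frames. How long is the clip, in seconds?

Running time = 431 / (25) = 17.24 s.

17.24 seconds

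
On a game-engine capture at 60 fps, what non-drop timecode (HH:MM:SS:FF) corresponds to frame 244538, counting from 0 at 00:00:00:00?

01:07:55:38

244538 ÷ 60 = 4075 full seconds, remainder 38 frames.
4075 s = 1 h 7 min 55 s.
Timecode: 01:07:55:38.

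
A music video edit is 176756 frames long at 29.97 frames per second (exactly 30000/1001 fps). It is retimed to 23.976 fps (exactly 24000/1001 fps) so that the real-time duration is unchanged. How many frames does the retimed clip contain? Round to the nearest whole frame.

Frames at target rate = 176756 × (24000/1001) / (30000/1001) = 707024/5 ≈ 141404.800.
Nearest whole frame: 141405.

141405 frames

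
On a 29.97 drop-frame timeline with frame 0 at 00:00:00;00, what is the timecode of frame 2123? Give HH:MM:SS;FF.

Each 10-minute DF block holds 10 × 60 × 30 − 9 × 2 = 17982 frames. 2123 ÷ 17982 → 0 full blocks, remainder 2123.
Within the partial block the first minute is 1800 frames and each further minute 1798, so 1 further minute boundary passed. Total skipped labels = 18 × 0 + 2 × 1 = 2.
Non-drop label index = 2123 + 2 = 2125; at 30 labels/s that is 00:01:10:25, i.e. DF 00:01:10;25.

00:01:10;25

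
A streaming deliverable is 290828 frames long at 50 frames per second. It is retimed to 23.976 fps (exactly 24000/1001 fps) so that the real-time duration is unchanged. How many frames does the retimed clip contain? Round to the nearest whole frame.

Frames at target rate = 290828 × (24000/1001) / (50) = 139597440/1001 ≈ 139457.982.
Nearest whole frame: 139458.

139458 frames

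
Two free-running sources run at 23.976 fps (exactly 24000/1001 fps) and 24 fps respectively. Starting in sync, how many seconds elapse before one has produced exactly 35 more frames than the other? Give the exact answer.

The gap grows by |24 − 24000/1001| = 24/1001 frames per second.
Time for a 35-frame gap: 35 ÷ (24/1001) = 35035/24 s.

35035/24 seconds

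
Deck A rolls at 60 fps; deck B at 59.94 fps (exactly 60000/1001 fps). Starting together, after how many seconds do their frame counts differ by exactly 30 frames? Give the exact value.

500.5 seconds

The gap grows by |60000/1001 − 60| = 60/1001 frames per second.
Time for a 30-frame gap: 30 ÷ (60/1001) = 500.5 s.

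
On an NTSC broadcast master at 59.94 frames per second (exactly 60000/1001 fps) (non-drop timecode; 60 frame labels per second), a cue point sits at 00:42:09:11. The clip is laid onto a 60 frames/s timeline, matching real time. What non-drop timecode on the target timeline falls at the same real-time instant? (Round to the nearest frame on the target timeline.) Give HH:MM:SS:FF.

00:42:11:43

Source frame index: (0×3600 + 42×60 + 9) × 60 + 11 = 151751.
Real time: 151751 / (60000/1001) = 151902751/60000 s.
Target frame: (151902751/60000) × (60) = 151902751/1000 ≈ 151902.751 → 151903.
At 60 labels/s: frame 151903 → 00:42:11:43.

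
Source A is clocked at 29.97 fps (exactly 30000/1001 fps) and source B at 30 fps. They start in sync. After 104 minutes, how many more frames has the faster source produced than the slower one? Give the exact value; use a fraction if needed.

14400/77 frames

104 min = 6240 s.
A emits 30000/1001 × 6240 = 14400000/77 frames; B emits 30 × 6240 = 187200.
Difference = 14400/77 frames (≈ 187.0130); B is ahead of A.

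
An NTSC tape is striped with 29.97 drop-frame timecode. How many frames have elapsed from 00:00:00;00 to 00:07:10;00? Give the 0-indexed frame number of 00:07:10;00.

Complete 10-minute blocks: 0, each 17982 frames → 0.
Remaining 7 whole minutes in the current block: 1800 + 6 × 1798 = 12588 frames.
Within the current minute: 10 × 30 + 0 − 2 = 298 (labels ;00/;01 skipped at this minute). Total = 0 + 12588 + 298 = 12886.

12886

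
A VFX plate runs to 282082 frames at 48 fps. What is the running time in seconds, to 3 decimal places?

5876.708 seconds

Running time = 282082 × 1/48 = 141041/24 s ≈ 5876.708 s.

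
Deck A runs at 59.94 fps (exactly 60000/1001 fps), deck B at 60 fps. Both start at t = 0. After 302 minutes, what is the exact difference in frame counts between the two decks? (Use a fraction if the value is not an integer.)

1087200/1001 frames

302 min = 18120 s.
A emits 60000/1001 × 18120 = 1087200000/1001 frames; B emits 60 × 18120 = 1087200.
Difference = 1087200/1001 frames (≈ 1086.1139); B is ahead of A.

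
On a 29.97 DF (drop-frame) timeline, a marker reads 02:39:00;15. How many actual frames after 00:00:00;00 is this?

285927

As if non-drop at 30 labels/s: (2 × 3600 + 39 × 60 + 0) × 30 + 15 = 286215.
Minute boundaries passed: 159; those not divisible by 10: 159 − 15 = 144; dropped labels = 2 × 144 = 288.
Actual frame index = 286215 − 288 = 285927.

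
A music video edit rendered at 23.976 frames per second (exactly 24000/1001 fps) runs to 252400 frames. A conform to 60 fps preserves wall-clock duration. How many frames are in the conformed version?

631631 frames

Target frames = source frames × (target rate / source rate) = 252400 × (60)/(24000/1001) = 252400 × 1001/400 = 631631.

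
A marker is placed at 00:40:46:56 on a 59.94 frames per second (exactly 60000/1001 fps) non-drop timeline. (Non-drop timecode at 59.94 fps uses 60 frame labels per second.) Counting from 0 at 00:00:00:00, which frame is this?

146816

Total seconds to the label: (0 × 3600 + 40 × 60 + 46) = 2446.
Frame index = 2446 × 60 + 56 = 146816.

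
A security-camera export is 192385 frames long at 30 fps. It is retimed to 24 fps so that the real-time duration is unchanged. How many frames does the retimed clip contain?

153908 frames

Target frames = source frames × (target rate / source rate) = 192385 × (24)/(30) = 192385 × 4/5 = 153908.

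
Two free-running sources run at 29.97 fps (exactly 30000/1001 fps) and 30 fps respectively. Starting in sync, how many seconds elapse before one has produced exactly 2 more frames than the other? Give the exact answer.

The gap grows by |30 − 30000/1001| = 30/1001 frames per second.
Time for a 2-frame gap: 2 ÷ (30/1001) = 1001/15 s.

1001/15 seconds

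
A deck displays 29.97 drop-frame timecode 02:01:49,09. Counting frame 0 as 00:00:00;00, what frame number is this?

As if non-drop at 30 labels/s: (2 × 3600 + 1 × 60 + 49) × 30 + 9 = 219279.
Minute boundaries passed: 121; those not divisible by 10: 121 − 12 = 109; dropped labels = 2 × 109 = 218.
Actual frame index = 219279 − 218 = 219061.

219061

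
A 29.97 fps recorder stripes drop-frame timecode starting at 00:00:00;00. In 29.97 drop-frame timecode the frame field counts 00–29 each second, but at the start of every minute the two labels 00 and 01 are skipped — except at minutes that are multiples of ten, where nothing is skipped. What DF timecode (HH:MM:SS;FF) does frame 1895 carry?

Each 10-minute DF block holds 10 × 60 × 30 − 9 × 2 = 17982 frames. 1895 ÷ 17982 → 0 full blocks, remainder 1895.
Within the partial block the first minute is 1800 frames and each further minute 1798, so 1 further minute boundary passed. Total skipped labels = 18 × 0 + 2 × 1 = 2.
Non-drop label index = 1895 + 2 = 1897; at 30 labels/s that is 00:01:03:07, i.e. DF 00:01:03;07.

00:01:03;07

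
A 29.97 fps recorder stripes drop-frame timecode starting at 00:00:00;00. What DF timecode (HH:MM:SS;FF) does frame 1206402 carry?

11:10:53;18

Each 10-minute DF block holds 10 × 60 × 30 − 9 × 2 = 17982 frames. 1206402 ÷ 17982 → 67 full blocks, remainder 1608.
Within the partial block the first minute is 1800 frames and each further minute 1798, so 0 further minute boundaries passed. Total skipped labels = 18 × 67 + 2 × 0 = 1206.
Non-drop label index = 1206402 + 1206 = 1207608; at 30 labels/s that is 11:10:53:18, i.e. DF 11:10:53;18.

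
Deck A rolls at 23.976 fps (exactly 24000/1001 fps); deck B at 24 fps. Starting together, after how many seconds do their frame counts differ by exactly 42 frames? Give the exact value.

1751.75 seconds

The gap grows by |24 − 24000/1001| = 24/1001 frames per second.
Time for a 42-frame gap: 42 ÷ (24/1001) = 1751.75 s.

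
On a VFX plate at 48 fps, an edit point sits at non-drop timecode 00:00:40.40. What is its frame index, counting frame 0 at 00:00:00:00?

frame 1960

Total seconds to the label: (0 × 3600 + 0 × 60 + 40) = 40.
Frame index = 40 × 48 + 40 = 1960.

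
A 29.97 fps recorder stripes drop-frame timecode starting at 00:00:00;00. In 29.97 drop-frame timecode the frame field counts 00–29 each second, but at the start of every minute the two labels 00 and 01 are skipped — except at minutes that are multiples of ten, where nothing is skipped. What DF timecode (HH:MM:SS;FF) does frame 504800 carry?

04:40:43;14

Ten DF minutes hold 17982 frames, so frame 504800 lies in block 28 (frames 503496–521477) with 1304 frames into that block.
The block's first minute is 1800 frames and the rest 1798 each; 1304 frames reaches minute 0, so 28 × 18 + 0 × 2 = 504 labels have been skipped so far.
Adding those back, label number 504800 + 504 = 505304 at 30 labels/s is 16843 s + 14 f = 4 h 40 min 43 s frame 14, i.e. 04:40:43;14.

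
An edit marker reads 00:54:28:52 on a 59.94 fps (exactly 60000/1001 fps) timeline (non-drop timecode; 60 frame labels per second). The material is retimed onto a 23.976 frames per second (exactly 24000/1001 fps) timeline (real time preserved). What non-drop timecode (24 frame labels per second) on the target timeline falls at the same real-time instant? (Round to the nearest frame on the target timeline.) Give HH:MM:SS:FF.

00:54:28:21

Source frame index: (0×3600 + 54×60 + 28) × 60 + 52 = 196132.
Real time: 196132 / (60000/1001) = 49082033/15000 s.
Target frame: (49082033/15000) × (24000/1001) = 392264/5 ≈ 78452.800 → 78453.
At 24 labels/s: frame 78453 → 00:54:28:21.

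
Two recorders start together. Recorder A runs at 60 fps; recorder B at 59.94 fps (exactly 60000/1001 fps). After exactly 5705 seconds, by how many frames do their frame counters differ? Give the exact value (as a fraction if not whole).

A emits 60 × 5705 = 342300 frames; B emits 60000/1001 × 5705 = 48900000/143.
Difference = 48900/143 frames (≈ 341.9580); B is behind A.

48900/143 frames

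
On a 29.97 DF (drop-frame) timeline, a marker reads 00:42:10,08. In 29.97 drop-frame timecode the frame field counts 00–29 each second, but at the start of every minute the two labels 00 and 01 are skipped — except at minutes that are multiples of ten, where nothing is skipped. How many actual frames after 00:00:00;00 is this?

75832

As if non-drop at 30 labels/s: (0 × 3600 + 42 × 60 + 10) × 30 + 8 = 75908.
Minute boundaries passed: 42; those not divisible by 10: 42 − 4 = 38; dropped labels = 2 × 38 = 76.
Actual frame index = 75908 − 76 = 75832.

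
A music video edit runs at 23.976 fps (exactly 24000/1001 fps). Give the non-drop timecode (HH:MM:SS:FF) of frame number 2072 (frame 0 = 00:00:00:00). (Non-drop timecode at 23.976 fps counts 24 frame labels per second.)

00:01:26:08

2072 ÷ 24 = 86 full seconds, remainder 8 frames.
86 s = 0 h 1 min 26 s.
Timecode: 00:01:26:08.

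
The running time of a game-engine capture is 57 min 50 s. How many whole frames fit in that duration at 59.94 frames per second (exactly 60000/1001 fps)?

207992 frames

57 min 50 s = 3470 s.
Frames = 3470 × 60000/1001 = 208200000/1001 ≈ 207992.0080.
Complete frames: 207992.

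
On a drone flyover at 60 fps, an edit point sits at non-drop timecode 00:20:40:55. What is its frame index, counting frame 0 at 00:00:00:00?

frame 74455

Total seconds to the label: (0 × 3600 + 20 × 60 + 40) = 1240.
Frame index = 1240 × 60 + 55 = 74455.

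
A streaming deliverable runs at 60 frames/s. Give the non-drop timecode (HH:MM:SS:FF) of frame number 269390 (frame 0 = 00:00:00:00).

269390 ÷ 60 = 4489 full seconds, remainder 50 frames.
4489 s = 1 h 14 min 49 s.
Timecode: 01:14:49:50.

01:14:49:50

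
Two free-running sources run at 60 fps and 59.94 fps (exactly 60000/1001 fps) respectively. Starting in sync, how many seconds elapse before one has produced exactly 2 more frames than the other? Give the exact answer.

The gap grows by |60000/1001 − 60| = 60/1001 frames per second.
Time for a 2-frame gap: 2 ÷ (60/1001) = 1001/30 s.

1001/30 seconds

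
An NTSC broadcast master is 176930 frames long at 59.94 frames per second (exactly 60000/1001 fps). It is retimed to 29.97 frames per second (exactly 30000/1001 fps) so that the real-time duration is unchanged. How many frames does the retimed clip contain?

Frames at target rate = 176930 × (30000/1001) / (60000/1001) = 88465.

88465 frames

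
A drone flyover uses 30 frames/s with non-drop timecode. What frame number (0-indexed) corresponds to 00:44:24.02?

79922

Total seconds to the label: (0 × 3600 + 44 × 60 + 24) = 2664.
Frame index = 2664 × 30 + 2 = 79922.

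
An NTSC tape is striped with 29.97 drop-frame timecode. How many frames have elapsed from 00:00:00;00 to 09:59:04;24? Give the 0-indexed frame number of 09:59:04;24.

As if non-drop at 30 labels/s: (9 × 3600 + 59 × 60 + 4) × 30 + 24 = 1078344.
Minute boundaries passed: 599; those not divisible by 10: 599 − 59 = 540; dropped labels = 2 × 540 = 1080.
Actual frame index = 1078344 − 1080 = 1077264.

1077264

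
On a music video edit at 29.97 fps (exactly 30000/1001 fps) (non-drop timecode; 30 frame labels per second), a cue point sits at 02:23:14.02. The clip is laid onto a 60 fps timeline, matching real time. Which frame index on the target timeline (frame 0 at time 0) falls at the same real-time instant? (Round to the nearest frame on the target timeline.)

frame 516160

Source frame index: (2×3600 + 23×60 + 14) × 30 + 2 = 257822.
Real time: 257822 / (30000/1001) = 129039911/15000 s.
Target frame: (129039911/15000) × (60) = 129039911/250 ≈ 516159.644 → 516160.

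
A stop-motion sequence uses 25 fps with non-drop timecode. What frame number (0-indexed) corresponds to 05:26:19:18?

489493

Total seconds to the label: (5 × 3600 + 26 × 60 + 19) = 19579.
Frame index = 19579 × 25 + 18 = 489493.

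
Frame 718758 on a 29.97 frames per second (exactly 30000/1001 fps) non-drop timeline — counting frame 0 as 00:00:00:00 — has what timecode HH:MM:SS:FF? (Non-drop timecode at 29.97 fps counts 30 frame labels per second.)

06:39:18:18

718758 ÷ 30 = 23958 full seconds, remainder 18 frames.
23958 s = 6 h 39 min 18 s.
Timecode: 06:39:18:18.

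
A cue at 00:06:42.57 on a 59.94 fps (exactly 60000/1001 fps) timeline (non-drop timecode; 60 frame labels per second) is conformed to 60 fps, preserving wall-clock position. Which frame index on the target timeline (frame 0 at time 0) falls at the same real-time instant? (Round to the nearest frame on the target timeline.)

frame 24201

Source frame index: (0×3600 + 6×60 + 42) × 60 + 57 = 24177.
Real time: 24177 / (60000/1001) = 8067059/20000 s.
Target frame: (8067059/20000) × (60) = 24201177/1000 ≈ 24201.177 → 24201.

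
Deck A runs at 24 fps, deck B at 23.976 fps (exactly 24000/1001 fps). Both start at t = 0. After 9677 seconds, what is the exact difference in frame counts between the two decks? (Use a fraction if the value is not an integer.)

A emits 24 × 9677 = 232248 frames; B emits 24000/1001 × 9677 = 232248000/1001.
Difference = 232248/1001 frames (≈ 232.0160); B is behind A.

232248/1001 frames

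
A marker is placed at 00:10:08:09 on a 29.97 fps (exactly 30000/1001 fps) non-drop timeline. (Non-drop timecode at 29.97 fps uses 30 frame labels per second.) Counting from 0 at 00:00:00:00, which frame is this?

Total seconds to the label: (0 × 3600 + 10 × 60 + 8) = 608.
Frame index = 608 × 30 + 9 = 18249.

frame 18249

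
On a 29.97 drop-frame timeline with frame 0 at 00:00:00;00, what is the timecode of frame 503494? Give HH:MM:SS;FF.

Each 10-minute DF block holds 10 × 60 × 30 − 9 × 2 = 17982 frames. 503494 ÷ 17982 → 27 full blocks, remainder 17980.
Within the partial block the first minute is 1800 frames and each further minute 1798, so 9 further minute boundaries passed. Total skipped labels = 18 × 27 + 2 × 9 = 504.
Non-drop label index = 503494 + 504 = 503998; at 30 labels/s that is 04:39:59:28, i.e. DF 04:39:59;28.

04:39:59;28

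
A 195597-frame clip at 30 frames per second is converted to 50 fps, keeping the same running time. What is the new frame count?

325995 frames

Target frames = source frames × (target rate / source rate) = 195597 × (50)/(30) = 195597 × 5/3 = 325995.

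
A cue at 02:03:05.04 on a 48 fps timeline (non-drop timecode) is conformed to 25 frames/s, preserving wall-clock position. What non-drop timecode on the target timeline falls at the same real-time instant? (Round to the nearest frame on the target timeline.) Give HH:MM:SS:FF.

02:03:05:02

Source frame index: (2×3600 + 3×60 + 5) × 48 + 4 = 354484.
Real time: 354484 / (48) = 88621/12 s.
Target frame: (88621/12) × (25) = 2215525/12 ≈ 184627.083 → 184627.
At 25 labels/s: frame 184627 → 02:03:05:02.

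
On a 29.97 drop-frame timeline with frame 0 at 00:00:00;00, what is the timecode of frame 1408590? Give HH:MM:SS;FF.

Each 10-minute DF block holds 10 × 60 × 30 − 9 × 2 = 17982 frames. 1408590 ÷ 17982 → 78 full blocks, remainder 5994.
Within the partial block the first minute is 1800 frames and each further minute 1798, so 3 further minute boundaries passed. Total skipped labels = 18 × 78 + 2 × 3 = 1410.
Non-drop label index = 1408590 + 1410 = 1410000; at 30 labels/s that is 13:03:20:00, i.e. DF 13:03:20;00.

13:03:20;00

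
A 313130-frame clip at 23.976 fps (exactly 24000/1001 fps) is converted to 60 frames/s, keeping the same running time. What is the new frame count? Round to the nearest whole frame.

Frames at target rate = 313130 × (60) / (24000/1001) = 31344313/40 ≈ 783607.825.
Nearest whole frame: 783608.

783608 frames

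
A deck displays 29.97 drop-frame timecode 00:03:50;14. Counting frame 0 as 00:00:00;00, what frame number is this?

6908

Complete 10-minute blocks: 0, each 17982 frames → 0.
Remaining 3 whole minutes in the current block: 1800 + 2 × 1798 = 5396 frames.
Within the current minute: 50 × 30 + 14 − 2 = 1512 (labels ;00/;01 skipped at this minute). Total = 0 + 5396 + 1512 = 6908.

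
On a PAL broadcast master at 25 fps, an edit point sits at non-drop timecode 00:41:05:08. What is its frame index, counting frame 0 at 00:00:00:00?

frame 61633

Total seconds to the label: (0 × 3600 + 41 × 60 + 5) = 2465.
Frame index = 2465 × 25 + 8 = 61633.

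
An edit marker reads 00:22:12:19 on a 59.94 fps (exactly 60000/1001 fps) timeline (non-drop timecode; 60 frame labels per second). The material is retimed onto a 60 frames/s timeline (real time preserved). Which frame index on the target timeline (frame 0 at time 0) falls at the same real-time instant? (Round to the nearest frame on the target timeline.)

frame 80019

Source frame index: (0×3600 + 22×60 + 12) × 60 + 19 = 79939.
Real time: 79939 / (60000/1001) = 80018939/60000 s.
Target frame: (80018939/60000) × (60) = 80018939/1000 ≈ 80018.939 → 80019.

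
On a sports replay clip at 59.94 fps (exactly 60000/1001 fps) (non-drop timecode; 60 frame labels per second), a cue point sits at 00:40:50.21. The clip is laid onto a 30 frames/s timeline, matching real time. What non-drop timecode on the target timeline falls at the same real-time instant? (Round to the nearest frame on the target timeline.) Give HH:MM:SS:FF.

00:40:52:24

Source frame index: (0×3600 + 40×60 + 50) × 60 + 21 = 147021.
Real time: 147021 / (60000/1001) = 49056007/20000 s.
Target frame: (49056007/20000) × (30) = 147168021/2000 ≈ 73584.011 → 73584.
At 30 labels/s: frame 73584 → 00:40:52:24.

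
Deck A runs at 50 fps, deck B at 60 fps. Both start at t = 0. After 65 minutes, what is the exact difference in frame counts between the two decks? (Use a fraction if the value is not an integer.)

39000 frames

65 min = 3900 s.
A emits 50 × 3900 = 195000 frames; B emits 60 × 3900 = 234000.
Difference = 39000 frames; B is ahead of A.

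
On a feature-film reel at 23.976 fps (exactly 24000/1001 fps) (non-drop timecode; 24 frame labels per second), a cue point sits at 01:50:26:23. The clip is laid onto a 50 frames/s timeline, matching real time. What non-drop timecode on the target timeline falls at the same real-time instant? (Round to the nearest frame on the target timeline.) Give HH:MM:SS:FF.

Source frame index: (1×3600 + 50×60 + 26) × 24 + 23 = 159047.
Real time: 159047 / (24000/1001) = 159206047/24000 s.
Target frame: (159206047/24000) × (50) = 159206047/480 ≈ 331679.265 → 331679.
At 50 labels/s: frame 331679 → 01:50:33:29.

01:50:33:29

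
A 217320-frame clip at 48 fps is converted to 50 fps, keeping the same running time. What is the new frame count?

226375 frames

Target frames = source frames × (target rate / source rate) = 217320 × (50)/(48) = 217320 × 25/24 = 226375.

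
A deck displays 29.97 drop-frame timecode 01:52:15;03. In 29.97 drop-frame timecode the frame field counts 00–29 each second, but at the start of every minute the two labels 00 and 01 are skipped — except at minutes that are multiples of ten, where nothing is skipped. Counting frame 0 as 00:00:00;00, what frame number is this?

As if non-drop at 30 labels/s: (1 × 3600 + 52 × 60 + 15) × 30 + 3 = 202053.
Minute boundaries passed: 112; those not divisible by 10: 112 − 11 = 101; dropped labels = 2 × 101 = 202.
Actual frame index = 202053 − 202 = 201851.

201851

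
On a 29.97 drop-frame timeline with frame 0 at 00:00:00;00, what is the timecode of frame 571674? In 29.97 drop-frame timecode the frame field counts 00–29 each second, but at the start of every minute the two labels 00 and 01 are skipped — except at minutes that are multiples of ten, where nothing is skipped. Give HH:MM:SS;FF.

05:17:54;26

Each 10-minute DF block holds 10 × 60 × 30 − 9 × 2 = 17982 frames. 571674 ÷ 17982 → 31 full blocks, remainder 14232.
Within the partial block the first minute is 1800 frames and each further minute 1798, so 7 further minute boundaries passed. Total skipped labels = 18 × 31 + 2 × 7 = 572.
Non-drop label index = 571674 + 572 = 572246; at 30 labels/s that is 05:17:54:26, i.e. DF 05:17:54;26.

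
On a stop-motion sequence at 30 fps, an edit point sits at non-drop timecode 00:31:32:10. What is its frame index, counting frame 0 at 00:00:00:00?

56770

Total seconds to the label: (0 × 3600 + 31 × 60 + 32) = 1892.
Frame index = 1892 × 30 + 10 = 56770.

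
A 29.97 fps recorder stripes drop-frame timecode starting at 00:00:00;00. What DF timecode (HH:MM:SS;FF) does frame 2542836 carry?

23:34:06;02

Ten DF minutes hold 17982 frames, so frame 2542836 lies in block 141 (frames 2535462–2553443) with 7374 frames into that block.
The block's first minute is 1800 frames and the rest 1798 each; 7374 frames reaches minute 4, so 141 × 18 + 4 × 2 = 2546 labels have been skipped so far.
Adding those back, label number 2542836 + 2546 = 2545382 at 30 labels/s is 84846 s + 2 f = 23 h 34 min 6 s frame 2, i.e. 23:34:06;02.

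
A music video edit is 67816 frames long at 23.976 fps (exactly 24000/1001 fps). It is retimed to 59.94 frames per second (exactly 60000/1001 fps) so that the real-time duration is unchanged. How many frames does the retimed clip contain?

169540 frames

Frames at target rate = 67816 × (60000/1001) / (24000/1001) = 169540.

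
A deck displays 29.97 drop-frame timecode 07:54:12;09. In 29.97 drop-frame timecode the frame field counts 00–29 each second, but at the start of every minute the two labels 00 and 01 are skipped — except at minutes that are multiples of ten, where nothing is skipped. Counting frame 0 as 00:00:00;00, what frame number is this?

852715

As if non-drop at 30 labels/s: (7 × 3600 + 54 × 60 + 12) × 30 + 9 = 853569.
Minute boundaries passed: 474; those not divisible by 10: 474 − 47 = 427; dropped labels = 2 × 427 = 854.
Actual frame index = 853569 − 854 = 852715.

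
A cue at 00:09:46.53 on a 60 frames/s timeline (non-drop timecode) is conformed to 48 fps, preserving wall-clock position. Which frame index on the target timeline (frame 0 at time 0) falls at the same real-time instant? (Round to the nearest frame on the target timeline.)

frame 28170

Source frame index: (0×3600 + 9×60 + 46) × 60 + 53 = 35213.
Real time: 35213 / (60) = 35213/60 s.
Target frame: (35213/60) × (48) = 140852/5 ≈ 28170.400 → 28170.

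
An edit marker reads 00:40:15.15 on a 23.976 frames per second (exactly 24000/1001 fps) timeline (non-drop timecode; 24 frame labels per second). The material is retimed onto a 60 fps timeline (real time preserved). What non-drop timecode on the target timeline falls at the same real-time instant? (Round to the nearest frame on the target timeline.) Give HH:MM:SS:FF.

Source frame index: (0×3600 + 40×60 + 15) × 24 + 15 = 57975.
Real time: 57975 / (24000/1001) = 773773/320 s.
Target frame: (773773/320) × (60) = 2321319/16 ≈ 145082.438 → 145082.
At 60 labels/s: frame 145082 → 00:40:18:02.

00:40:18:02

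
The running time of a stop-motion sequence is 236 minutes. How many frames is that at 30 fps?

236 min = 14160 s.
Frames = 14160 × 30 = 424800.

424800 frames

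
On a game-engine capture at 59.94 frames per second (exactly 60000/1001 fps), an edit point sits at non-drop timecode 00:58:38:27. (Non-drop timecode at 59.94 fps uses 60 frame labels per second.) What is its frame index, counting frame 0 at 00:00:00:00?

Total seconds to the label: (0 × 3600 + 58 × 60 + 38) = 3518.
Frame index = 3518 × 60 + 27 = 211107.

211107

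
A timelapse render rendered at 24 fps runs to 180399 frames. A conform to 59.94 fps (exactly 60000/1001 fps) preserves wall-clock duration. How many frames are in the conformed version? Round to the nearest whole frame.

Frames at target rate = 180399 × (60000/1001) / (24) = 450997500/1001 ≈ 450546.953.
Nearest whole frame: 450547.

450547 frames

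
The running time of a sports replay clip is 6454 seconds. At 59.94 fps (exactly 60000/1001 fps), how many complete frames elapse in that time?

386853 frames

Frames = 6454 × 60000/1001 = 55320000/143 ≈ 386853.1469.
Complete frames: 386853.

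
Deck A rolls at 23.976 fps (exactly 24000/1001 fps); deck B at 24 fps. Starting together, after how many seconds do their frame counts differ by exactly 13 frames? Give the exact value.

The gap grows by |24 − 24000/1001| = 24/1001 frames per second.
Time for a 13-frame gap: 13 ÷ (24/1001) = 13013/24 s.

13013/24 seconds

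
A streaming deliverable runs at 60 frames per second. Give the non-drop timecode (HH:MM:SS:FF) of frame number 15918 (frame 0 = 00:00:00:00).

15918 ÷ 60 = 265 full seconds, remainder 18 frames.
265 s = 0 h 4 min 25 s.
Timecode: 00:04:25:18.

00:04:25:18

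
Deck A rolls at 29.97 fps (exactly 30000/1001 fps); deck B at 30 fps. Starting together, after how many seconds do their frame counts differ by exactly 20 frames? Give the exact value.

The gap grows by |30 − 30000/1001| = 30/1001 frames per second.
Time for a 20-frame gap: 20 ÷ (30/1001) = 2002/3 s.

2002/3 seconds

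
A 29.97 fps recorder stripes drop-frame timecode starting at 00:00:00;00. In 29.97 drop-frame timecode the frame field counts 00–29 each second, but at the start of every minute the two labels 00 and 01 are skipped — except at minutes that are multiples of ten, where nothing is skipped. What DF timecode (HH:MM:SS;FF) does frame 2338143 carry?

Ten DF minutes hold 17982 frames, so frame 2338143 lies in block 130 (frames 2337660–2355641) with 483 frames into that block.
The block's first minute is 1800 frames and the rest 1798 each; 483 frames reaches minute 0, so 130 × 18 + 0 × 2 = 2340 labels have been skipped so far.
Adding those back, label number 2338143 + 2340 = 2340483 at 30 labels/s is 78016 s + 3 f = 21 h 40 min 16 s frame 3, i.e. 21:40:16;03.

21:40:16;03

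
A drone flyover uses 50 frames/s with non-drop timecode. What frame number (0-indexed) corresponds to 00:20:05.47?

frame 60297

Total seconds to the label: (0 × 3600 + 20 × 60 + 5) = 1205.
Frame index = 1205 × 50 + 47 = 60297.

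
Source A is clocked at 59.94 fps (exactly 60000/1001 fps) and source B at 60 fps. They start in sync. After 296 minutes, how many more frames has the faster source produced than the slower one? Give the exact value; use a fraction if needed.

1065600/1001 frames

296 min = 17760 s.
A emits 60000/1001 × 17760 = 1065600000/1001 frames; B emits 60 × 17760 = 1065600.
Difference = 1065600/1001 frames (≈ 1064.5355); B is ahead of A.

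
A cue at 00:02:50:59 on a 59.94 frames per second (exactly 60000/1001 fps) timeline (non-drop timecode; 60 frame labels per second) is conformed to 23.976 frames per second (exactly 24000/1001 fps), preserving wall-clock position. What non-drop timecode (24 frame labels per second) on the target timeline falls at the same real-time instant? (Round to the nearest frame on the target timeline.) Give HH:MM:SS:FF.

00:02:51:00

Source frame index: (0×3600 + 2×60 + 50) × 60 + 59 = 10259.
Real time: 10259 / (60000/1001) = 10269259/60000 s.
Target frame: (10269259/60000) × (24000/1001) = 20518/5 ≈ 4103.600 → 4104.
At 24 labels/s: frame 4104 → 00:02:51:00.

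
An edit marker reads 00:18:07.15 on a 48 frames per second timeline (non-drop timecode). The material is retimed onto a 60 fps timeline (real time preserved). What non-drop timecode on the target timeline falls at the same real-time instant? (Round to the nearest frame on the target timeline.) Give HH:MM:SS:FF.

00:18:07:19

Source frame index: (0×3600 + 18×60 + 7) × 48 + 15 = 52191.
Real time: 52191 / (48) = 17397/16 s.
Target frame: (17397/16) × (60) = 260955/4 ≈ 65238.750 → 65239.
At 60 labels/s: frame 65239 → 00:18:07:19.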